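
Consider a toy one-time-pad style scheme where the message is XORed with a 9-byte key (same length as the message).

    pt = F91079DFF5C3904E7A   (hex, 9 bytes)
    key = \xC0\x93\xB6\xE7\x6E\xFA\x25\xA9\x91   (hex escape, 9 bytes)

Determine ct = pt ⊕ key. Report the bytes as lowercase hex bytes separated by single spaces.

39 83 cf 38 9b 39 b5 e7 eb

f9 XOR c0 = 39
10 XOR 93 = 83
79 XOR b6 = cf
df XOR e7 = 38
f5 XOR 6e = 9b
c3 XOR fa = 39
90 XOR 25 = b5
4e XOR a9 = e7
7a XOR 91 = eb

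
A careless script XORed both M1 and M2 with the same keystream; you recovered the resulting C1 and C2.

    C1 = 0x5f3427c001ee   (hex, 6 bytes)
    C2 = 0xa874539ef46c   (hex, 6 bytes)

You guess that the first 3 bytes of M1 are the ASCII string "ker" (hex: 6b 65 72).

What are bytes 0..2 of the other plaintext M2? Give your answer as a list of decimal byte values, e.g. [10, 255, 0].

[156, 37, 6]

First, C1 ⊕ C2 = (M1 ⊕ K) ⊕ (M2 ⊕ K) = M1 ⊕ M2, so the key drops out. Then M2 = (M1 ⊕ M2) ⊕ M1 over the first 3 bytes.
byte 0: (5f xor a8) xor 6b = f7 xor 6b = 9c
byte 1: (34 xor 74) xor 65 = 40 xor 65 = 25
byte 2: (27 xor 53) xor 72 = 74 xor 72 = 06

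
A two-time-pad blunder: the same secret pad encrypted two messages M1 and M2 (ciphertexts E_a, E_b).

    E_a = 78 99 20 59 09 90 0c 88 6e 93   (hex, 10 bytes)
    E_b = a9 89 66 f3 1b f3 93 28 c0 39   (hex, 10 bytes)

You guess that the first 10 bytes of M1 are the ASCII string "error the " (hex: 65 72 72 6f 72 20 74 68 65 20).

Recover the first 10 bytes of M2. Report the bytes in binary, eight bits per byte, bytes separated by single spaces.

10110100 01100010 00110100 11000101 01100000 01000011 11101011 11001000 11001011 10001010

First, E_a ⊕ E_b = (M1 ⊕ K) ⊕ (M2 ⊕ K) = M1 ⊕ M2, so the key drops out. Then M2 = (M1 ⊕ M2) ⊕ M1 over the first 10 bytes.
byte 0: (78 XOR a9) XOR 65 = d1 XOR 65 = b4
byte 1: (99 XOR 89) XOR 72 = 10 XOR 72 = 62
byte 2: (20 XOR 66) XOR 72 = 46 XOR 72 = 34
byte 3: (59 XOR f3) XOR 6f = aa XOR 6f = c5
byte 4: (09 XOR 1b) XOR 72 = 12 XOR 72 = 60
byte 5: (90 XOR f3) XOR 20 = 63 XOR 20 = 43
byte 6: (0c XOR 93) XOR 74 = 9f XOR 74 = eb
byte 7: (88 XOR 28) XOR 68 = a0 XOR 68 = c8
byte 8: (6e XOR c0) XOR 65 = ae XOR 65 = cb
byte 9: (93 XOR 39) XOR 20 = aa XOR 20 = 8a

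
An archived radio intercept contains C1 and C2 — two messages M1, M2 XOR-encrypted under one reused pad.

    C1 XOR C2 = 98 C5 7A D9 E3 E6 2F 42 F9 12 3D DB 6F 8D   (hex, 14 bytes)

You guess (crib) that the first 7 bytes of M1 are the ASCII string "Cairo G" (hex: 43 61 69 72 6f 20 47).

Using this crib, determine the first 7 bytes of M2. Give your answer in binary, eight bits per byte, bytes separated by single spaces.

11011011 10100100 00010011 10101011 10001100 11000110 01101000

Since C1 ⊕ C2 = M1 ⊕ M2, XORing with the guessed M1 bytes yields the corresponding M2 bytes: M2 = (C1 ⊕ C2) ⊕ M1.
152 ⊕  67 = 219
197 ⊕  97 = 164
122 ⊕ 105 =  19
217 ⊕ 114 = 171
227 ⊕ 111 = 140
230 ⊕  32 = 198
 47 ⊕  71 = 104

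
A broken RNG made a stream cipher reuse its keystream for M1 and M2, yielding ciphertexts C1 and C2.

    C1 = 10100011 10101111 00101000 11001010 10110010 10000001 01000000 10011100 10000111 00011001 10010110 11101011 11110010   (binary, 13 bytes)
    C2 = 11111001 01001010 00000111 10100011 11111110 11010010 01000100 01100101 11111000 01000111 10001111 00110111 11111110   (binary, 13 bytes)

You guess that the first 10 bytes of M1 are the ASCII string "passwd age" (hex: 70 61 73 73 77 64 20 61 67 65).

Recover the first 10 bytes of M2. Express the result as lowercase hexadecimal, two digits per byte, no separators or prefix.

2a845c1a3b372498183b

First, C1 ⊕ C2 = (M1 ⊕ K) ⊕ (M2 ⊕ K) = M1 ⊕ M2, so the key drops out. Then M2 = (M1 ⊕ M2) ⊕ M1 over the first 10 bytes.
byte 0: (a3 ⊕ f9) ⊕ 70 = 5a ⊕ 70 = 2a
byte 1: (af ⊕ 4a) ⊕ 61 = e5 ⊕ 61 = 84
byte 2: (28 ⊕ 07) ⊕ 73 = 2f ⊕ 73 = 5c
byte 3: (ca ⊕ a3) ⊕ 73 = 69 ⊕ 73 = 1a
byte 4: (b2 ⊕ fe) ⊕ 77 = 4c ⊕ 77 = 3b
byte 5: (81 ⊕ d2) ⊕ 64 = 53 ⊕ 64 = 37
byte 6: (40 ⊕ 44) ⊕ 20 = 04 ⊕ 20 = 24
byte 7: (9c ⊕ 65) ⊕ 61 = f9 ⊕ 61 = 98
byte 8: (87 ⊕ f8) ⊕ 67 = 7f ⊕ 67 = 18
byte 9: (19 ⊕ 47) ⊕ 65 = 5e ⊕ 65 = 3b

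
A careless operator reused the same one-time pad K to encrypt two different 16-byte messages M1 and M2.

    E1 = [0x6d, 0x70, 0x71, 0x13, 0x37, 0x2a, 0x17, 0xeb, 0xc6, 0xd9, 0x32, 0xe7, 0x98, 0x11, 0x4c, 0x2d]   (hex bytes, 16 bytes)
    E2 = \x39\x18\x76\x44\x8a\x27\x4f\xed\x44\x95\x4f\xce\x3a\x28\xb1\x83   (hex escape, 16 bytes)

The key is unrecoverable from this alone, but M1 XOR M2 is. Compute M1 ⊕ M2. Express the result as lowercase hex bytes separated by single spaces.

E1 ⊕ E2 = (M1 ⊕ K) ⊕ (M2 ⊕ K) = M1 ⊕ M2 — the shared key cancels under XOR.
byte 0: 6d ⊕ 39 = 54
byte 1: 70 ⊕ 18 = 68
byte 2: 71 ⊕ 76 = 07
byte 3: 13 ⊕ 44 = 57
byte 4: 37 ⊕ 8a = bd
byte 5: 2a ⊕ 27 = 0d
byte 6: 17 ⊕ 4f = 58
byte 7: eb ⊕ ed = 06
byte 8: c6 ⊕ 44 = 82
byte 9: d9 ⊕ 95 = 4c
byte 10: 32 ⊕ 4f = 7d
byte 11: e7 ⊕ ce = 29
byte 12: 98 ⊕ 3a = a2
byte 13: 11 ⊕ 28 = 39
byte 14: 4c ⊕ b1 = fd
byte 15: 2d ⊕ 83 = ae

54 68 07 57 bd 0d 58 06 82 4c 7d 29 a2 39 fd ae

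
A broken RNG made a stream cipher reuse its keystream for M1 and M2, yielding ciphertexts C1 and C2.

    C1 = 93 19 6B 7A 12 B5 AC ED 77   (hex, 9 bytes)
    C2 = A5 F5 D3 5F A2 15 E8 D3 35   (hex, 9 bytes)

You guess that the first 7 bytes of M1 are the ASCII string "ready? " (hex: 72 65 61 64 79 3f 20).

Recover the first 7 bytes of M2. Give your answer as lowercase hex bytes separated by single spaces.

First, C1 ⊕ C2 = (M1 ⊕ K) ⊕ (M2 ⊕ K) = M1 ⊕ M2, so the key drops out. Then M2 = (M1 ⊕ M2) ⊕ M1 over the first 7 bytes.
byte 0: (93 ⊕ a5) ⊕ 72 = 36 ⊕ 72 = 44
byte 1: (19 ⊕ f5) ⊕ 65 = ec ⊕ 65 = 89
byte 2: (6b ⊕ d3) ⊕ 61 = b8 ⊕ 61 = d9
byte 3: (7a ⊕ 5f) ⊕ 64 = 25 ⊕ 64 = 41
byte 4: (12 ⊕ a2) ⊕ 79 = b0 ⊕ 79 = c9
byte 5: (b5 ⊕ 15) ⊕ 3f = a0 ⊕ 3f = 9f
byte 6: (ac ⊕ e8) ⊕ 20 = 44 ⊕ 20 = 64

44 89 d9 41 c9 9f 64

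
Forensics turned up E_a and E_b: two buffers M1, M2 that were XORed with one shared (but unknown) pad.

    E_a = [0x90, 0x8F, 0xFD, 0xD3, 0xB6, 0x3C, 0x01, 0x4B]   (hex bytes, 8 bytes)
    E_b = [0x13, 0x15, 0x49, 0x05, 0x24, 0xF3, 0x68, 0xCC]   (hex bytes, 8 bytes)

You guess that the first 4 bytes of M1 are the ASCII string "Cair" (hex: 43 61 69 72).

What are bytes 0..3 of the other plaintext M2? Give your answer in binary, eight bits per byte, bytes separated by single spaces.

First, E_a ⊕ E_b = (M1 ⊕ K) ⊕ (M2 ⊕ K) = M1 ⊕ M2, so the key drops out. Then M2 = (M1 ⊕ M2) ⊕ M1 over the first 4 bytes.
byte 0: (90 ^ 13) ^ 43 = 83 ^ 43 = c0
byte 1: (8f ^ 15) ^ 61 = 9a ^ 61 = fb
byte 2: (fd ^ 49) ^ 69 = b4 ^ 69 = dd
byte 3: (d3 ^ 05) ^ 72 = d6 ^ 72 = a4

11000000 11111011 11011101 10100100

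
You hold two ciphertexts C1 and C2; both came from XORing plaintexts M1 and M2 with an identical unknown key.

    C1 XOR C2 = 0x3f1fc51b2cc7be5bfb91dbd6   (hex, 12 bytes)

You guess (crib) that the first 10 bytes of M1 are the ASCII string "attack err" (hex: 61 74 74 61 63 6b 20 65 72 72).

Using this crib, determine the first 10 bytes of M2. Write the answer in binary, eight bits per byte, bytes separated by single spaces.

01011110 01101011 10110001 01111010 01001111 10101100 10011110 00111110 10001001 11100011

Since C1 ⊕ C2 = M1 ⊕ M2, XORing with the guessed M1 bytes yields the corresponding M2 bytes: M2 = (C1 ⊕ C2) ⊕ M1.
byte 0: 3f ⊕ 61 = 5e
byte 1: 1f ⊕ 74 = 6b
byte 2: c5 ⊕ 74 = b1
byte 3: 1b ⊕ 61 = 7a
byte 4: 2c ⊕ 63 = 4f
byte 5: c7 ⊕ 6b = ac
byte 6: be ⊕ 20 = 9e
byte 7: 5b ⊕ 65 = 3e
byte 8: fb ⊕ 72 = 89
byte 9: 91 ⊕ 72 = e3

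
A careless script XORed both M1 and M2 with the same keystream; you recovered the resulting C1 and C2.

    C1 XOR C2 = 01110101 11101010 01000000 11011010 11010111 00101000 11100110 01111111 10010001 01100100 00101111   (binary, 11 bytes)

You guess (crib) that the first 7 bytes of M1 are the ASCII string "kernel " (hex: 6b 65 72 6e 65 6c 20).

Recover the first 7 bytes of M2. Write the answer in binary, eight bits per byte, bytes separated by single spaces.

00011110 10001111 00110010 10110100 10110010 01000100 11000110

Since C1 ⊕ C2 = M1 ⊕ M2, XORing with the guessed M1 bytes yields the corresponding M2 bytes: M2 = (C1 ⊕ C2) ⊕ M1.
byte 0: 75 ^ 6b = 1e
byte 1: ea ^ 65 = 8f
byte 2: 40 ^ 72 = 32
byte 3: da ^ 6e = b4
byte 4: d7 ^ 65 = b2
byte 5: 28 ^ 6c = 44
byte 6: e6 ^ 20 = c6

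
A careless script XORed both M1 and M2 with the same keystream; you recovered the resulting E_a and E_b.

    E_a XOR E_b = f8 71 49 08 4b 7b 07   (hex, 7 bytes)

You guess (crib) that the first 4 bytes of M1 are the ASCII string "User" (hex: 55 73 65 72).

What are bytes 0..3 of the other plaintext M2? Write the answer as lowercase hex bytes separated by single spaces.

Since E_a ⊕ E_b = M1 ⊕ M2, XORing with the guessed M1 bytes yields the corresponding M2 bytes: M2 = (E_a ⊕ E_b) ⊕ M1.
byte 0: 11111000 ^ 01010101 = 10101101
byte 1: 01110001 ^ 01110011 = 00000010
byte 2: 01001001 ^ 01100101 = 00101100
byte 3: 00001000 ^ 01110010 = 01111010

ad 02 2c 7a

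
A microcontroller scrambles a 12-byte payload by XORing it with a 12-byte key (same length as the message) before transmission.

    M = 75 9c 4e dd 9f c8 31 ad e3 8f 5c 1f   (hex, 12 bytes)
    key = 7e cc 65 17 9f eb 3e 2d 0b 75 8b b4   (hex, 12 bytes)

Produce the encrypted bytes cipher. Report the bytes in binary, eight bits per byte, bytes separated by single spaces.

117 xor 126 =  11
156 xor 204 =  80
 78 xor 101 =  43
221 xor  23 = 202
159 xor 159 =   0
200 xor 235 =  35
 49 xor  62 =  15
173 xor  45 = 128
227 xor  11 = 232
143 xor 117 = 250
 92 xor 139 = 215
 31 xor 180 = 171

00001011 01010000 00101011 11001010 00000000 00100011 00001111 10000000 11101000 11111010 11010111 10101011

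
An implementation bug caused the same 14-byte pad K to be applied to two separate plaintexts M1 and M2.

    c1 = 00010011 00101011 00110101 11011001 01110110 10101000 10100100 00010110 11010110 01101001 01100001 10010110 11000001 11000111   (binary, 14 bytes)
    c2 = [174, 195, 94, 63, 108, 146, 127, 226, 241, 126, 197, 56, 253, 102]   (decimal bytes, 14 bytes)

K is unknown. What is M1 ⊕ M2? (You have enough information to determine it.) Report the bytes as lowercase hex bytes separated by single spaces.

c1 ⊕ c2 = (M1 ⊕ K) ⊕ (M2 ⊕ K) = M1 ⊕ M2 — the shared key cancels under XOR.
13 ⊕ ae = bd
2b ⊕ c3 = e8
35 ⊕ 5e = 6b
d9 ⊕ 3f = e6
76 ⊕ 6c = 1a
a8 ⊕ 92 = 3a
a4 ⊕ 7f = db
16 ⊕ e2 = f4
d6 ⊕ f1 = 27
69 ⊕ 7e = 17
61 ⊕ c5 = a4
96 ⊕ 38 = ae
c1 ⊕ fd = 3c
c7 ⊕ 66 = a1

bd e8 6b e6 1a 3a db f4 27 17 a4 ae 3c a1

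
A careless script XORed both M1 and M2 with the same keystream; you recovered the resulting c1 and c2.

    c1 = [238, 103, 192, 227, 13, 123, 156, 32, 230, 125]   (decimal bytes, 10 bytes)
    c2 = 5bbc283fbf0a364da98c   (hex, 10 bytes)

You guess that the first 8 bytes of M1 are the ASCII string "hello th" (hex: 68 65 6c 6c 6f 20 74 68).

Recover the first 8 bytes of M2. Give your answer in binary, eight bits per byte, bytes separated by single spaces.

11011101 10111110 10000100 10110000 11011101 01010001 11011110 00000101

First, c1 ⊕ c2 = (M1 ⊕ K) ⊕ (M2 ⊕ K) = M1 ⊕ M2, so the key drops out. Then M2 = (M1 ⊕ M2) ⊕ M1 over the first 8 bytes.
byte 0: (ee xor 5b) xor 68 = b5 xor 68 = dd
byte 1: (67 xor bc) xor 65 = db xor 65 = be
byte 2: (c0 xor 28) xor 6c = e8 xor 6c = 84
byte 3: (e3 xor 3f) xor 6c = dc xor 6c = b0
byte 4: (0d xor bf) xor 6f = b2 xor 6f = dd
byte 5: (7b xor 0a) xor 20 = 71 xor 20 = 51
byte 6: (9c xor 36) xor 74 = aa xor 74 = de
byte 7: (20 xor 4d) xor 68 = 6d xor 68 = 05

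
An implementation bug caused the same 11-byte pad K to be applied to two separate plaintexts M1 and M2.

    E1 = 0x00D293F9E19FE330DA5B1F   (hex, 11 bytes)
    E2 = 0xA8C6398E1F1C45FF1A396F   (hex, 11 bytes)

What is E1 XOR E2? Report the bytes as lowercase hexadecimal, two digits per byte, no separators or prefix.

a814aa77fe83a6cfc06270

E1 ⊕ E2 = (M1 ⊕ K) ⊕ (M2 ⊕ K) = M1 ⊕ M2 — the shared key cancels under XOR.
00 xor a8 = a8
d2 xor c6 = 14
93 xor 39 = aa
f9 xor 8e = 77
e1 xor 1f = fe
9f xor 1c = 83
e3 xor 45 = a6
30 xor ff = cf
da xor 1a = c0
5b xor 39 = 62
1f xor 6f = 70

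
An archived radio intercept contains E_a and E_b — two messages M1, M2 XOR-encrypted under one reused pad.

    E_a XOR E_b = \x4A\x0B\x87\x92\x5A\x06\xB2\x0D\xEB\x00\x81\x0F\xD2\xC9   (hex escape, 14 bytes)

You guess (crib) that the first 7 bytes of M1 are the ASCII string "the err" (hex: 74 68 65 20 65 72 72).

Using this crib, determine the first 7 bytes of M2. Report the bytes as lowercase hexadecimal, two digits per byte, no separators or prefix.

Since E_a ⊕ E_b = M1 ⊕ M2, XORing with the guessed M1 bytes yields the corresponding M2 bytes: M2 = (E_a ⊕ E_b) ⊕ M1.
4a XOR 74 = 3e
0b XOR 68 = 63
87 XOR 65 = e2
92 XOR 20 = b2
5a XOR 65 = 3f
06 XOR 72 = 74
b2 XOR 72 = c0

3e63e2b23f74c0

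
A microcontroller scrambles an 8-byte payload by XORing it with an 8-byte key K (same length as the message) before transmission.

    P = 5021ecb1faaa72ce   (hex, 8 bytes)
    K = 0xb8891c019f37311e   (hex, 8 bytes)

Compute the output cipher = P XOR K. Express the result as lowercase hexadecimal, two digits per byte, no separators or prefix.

e8a8f0b0659d43d0

01010000 XOR 10111000 = 11101000
00100001 XOR 10001001 = 10101000
11101100 XOR 00011100 = 11110000
10110001 XOR 00000001 = 10110000
11111010 XOR 10011111 = 01100101
10101010 XOR 00110111 = 10011101
01110010 XOR 00110001 = 01000011
11001110 XOR 00011110 = 11010000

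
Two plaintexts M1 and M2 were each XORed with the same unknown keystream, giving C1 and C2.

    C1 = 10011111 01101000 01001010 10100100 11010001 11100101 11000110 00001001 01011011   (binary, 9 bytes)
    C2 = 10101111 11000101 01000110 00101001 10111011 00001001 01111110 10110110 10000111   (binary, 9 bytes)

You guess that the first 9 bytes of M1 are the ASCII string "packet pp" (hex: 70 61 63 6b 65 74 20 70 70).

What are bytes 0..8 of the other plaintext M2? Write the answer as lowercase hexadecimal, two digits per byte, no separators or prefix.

40cc6fe60f9898cfac

First, C1 ⊕ C2 = (M1 ⊕ K) ⊕ (M2 ⊕ K) = M1 ⊕ M2, so the key drops out. Then M2 = (M1 ⊕ M2) ⊕ M1 over the first 9 bytes.
byte 0: (9f ^ af) ^ 70 = 30 ^ 70 = 40
byte 1: (68 ^ c5) ^ 61 = ad ^ 61 = cc
byte 2: (4a ^ 46) ^ 63 = 0c ^ 63 = 6f
byte 3: (a4 ^ 29) ^ 6b = 8d ^ 6b = e6
byte 4: (d1 ^ bb) ^ 65 = 6a ^ 65 = 0f
byte 5: (e5 ^ 09) ^ 74 = ec ^ 74 = 98
byte 6: (c6 ^ 7e) ^ 20 = b8 ^ 20 = 98
byte 7: (09 ^ b6) ^ 70 = bf ^ 70 = cf
byte 8: (5b ^ 87) ^ 70 = dc ^ 70 = ac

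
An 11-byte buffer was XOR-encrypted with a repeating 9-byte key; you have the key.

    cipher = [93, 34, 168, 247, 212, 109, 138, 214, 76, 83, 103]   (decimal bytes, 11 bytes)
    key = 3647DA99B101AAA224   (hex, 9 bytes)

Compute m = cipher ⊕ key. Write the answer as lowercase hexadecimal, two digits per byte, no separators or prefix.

6b65726e656c2074686520

The 9-byte key repeats, so the effective keystream is 36 47 da 99 b1 01 aa a2 24 36 47.
byte 0: 01011101 ⊕ 00110110 = 01101011
byte 1: 00100010 ⊕ 01000111 = 01100101
byte 2: 10101000 ⊕ 11011010 = 01110010
byte 3: 11110111 ⊕ 10011001 = 01101110
byte 4: 11010100 ⊕ 10110001 = 01100101
byte 5: 01101101 ⊕ 00000001 = 01101100
byte 6: 10001010 ⊕ 10101010 = 00100000
byte 7: 11010110 ⊕ 10100010 = 01110100
byte 8: 01001100 ⊕ 00100100 = 01101000
byte 9: 01010011 ⊕ 00110110 = 01100101
byte 10: 01100111 ⊕ 01000111 = 00100000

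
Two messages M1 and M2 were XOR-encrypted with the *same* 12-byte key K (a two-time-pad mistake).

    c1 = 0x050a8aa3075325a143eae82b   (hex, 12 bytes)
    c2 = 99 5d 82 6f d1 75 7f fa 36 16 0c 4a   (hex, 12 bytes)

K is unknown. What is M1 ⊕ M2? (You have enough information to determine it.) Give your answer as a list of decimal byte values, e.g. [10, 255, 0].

c1 ⊕ c2 = (M1 ⊕ K) ⊕ (M2 ⊕ K) = M1 ⊕ M2 — the shared key cancels under XOR.
05 ^ 99 = 9c
0a ^ 5d = 57
8a ^ 82 = 08
a3 ^ 6f = cc
07 ^ d1 = d6
53 ^ 75 = 26
25 ^ 7f = 5a
a1 ^ fa = 5b
43 ^ 36 = 75
ea ^ 16 = fc
e8 ^ 0c = e4
2b ^ 4a = 61

[156, 87, 8, 204, 214, 38, 90, 91, 117, 252, 228, 97]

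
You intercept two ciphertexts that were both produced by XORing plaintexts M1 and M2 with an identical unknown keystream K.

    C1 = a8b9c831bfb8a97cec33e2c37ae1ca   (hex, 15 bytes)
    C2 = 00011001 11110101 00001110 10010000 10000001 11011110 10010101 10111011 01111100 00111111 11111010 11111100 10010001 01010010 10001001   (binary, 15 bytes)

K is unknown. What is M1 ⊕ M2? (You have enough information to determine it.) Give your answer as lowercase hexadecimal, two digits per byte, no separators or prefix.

b14cc6a13e663cc7900c183febb343

C1 ⊕ C2 = (M1 ⊕ K) ⊕ (M2 ⊕ K) = M1 ⊕ M2 — the shared key cancels under XOR.
a8 ^ 19 = b1
b9 ^ f5 = 4c
c8 ^ 0e = c6
31 ^ 90 = a1
bf ^ 81 = 3e
b8 ^ de = 66
a9 ^ 95 = 3c
7c ^ bb = c7
ec ^ 7c = 90
33 ^ 3f = 0c
e2 ^ fa = 18
c3 ^ fc = 3f
7a ^ 91 = eb
e1 ^ 52 = b3
ca ^ 89 = 43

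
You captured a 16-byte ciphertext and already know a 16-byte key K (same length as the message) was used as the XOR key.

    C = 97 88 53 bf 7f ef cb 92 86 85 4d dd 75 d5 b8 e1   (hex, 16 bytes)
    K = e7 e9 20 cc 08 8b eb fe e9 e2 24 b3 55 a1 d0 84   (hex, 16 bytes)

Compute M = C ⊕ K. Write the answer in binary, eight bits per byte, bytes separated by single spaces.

XOR is its own inverse, so applying the key byte-wise gives the result directly.
97 ⊕ e7 = 70
88 ⊕ e9 = 61
53 ⊕ 20 = 73
bf ⊕ cc = 73
7f ⊕ 08 = 77
ef ⊕ 8b = 64
cb ⊕ eb = 20
92 ⊕ fe = 6c
86 ⊕ e9 = 6f
85 ⊕ e2 = 67
4d ⊕ 24 = 69
dd ⊕ b3 = 6e
75 ⊕ 55 = 20
d5 ⊕ a1 = 74
b8 ⊕ d0 = 68
e1 ⊕ 84 = 65

01110000 01100001 01110011 01110011 01110111 01100100 00100000 01101100 01101111 01100111 01101001 01101110 00100000 01110100 01101000 01100101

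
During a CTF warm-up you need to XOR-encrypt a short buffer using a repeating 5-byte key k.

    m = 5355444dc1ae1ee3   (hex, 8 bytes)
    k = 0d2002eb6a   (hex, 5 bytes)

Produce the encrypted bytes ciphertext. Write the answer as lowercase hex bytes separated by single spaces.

The 5-byte key repeats, so the effective keystream is 0d 20 02 eb 6a 0d 20 02.
byte 0: 53 ^ 0d = 5e
byte 1: 55 ^ 20 = 75
byte 2: 44 ^ 02 = 46
byte 3: 4d ^ eb = a6
byte 4: c1 ^ 6a = ab
byte 5: ae ^ 0d = a3
byte 6: 1e ^ 20 = 3e
byte 7: e3 ^ 02 = e1

5e 75 46 a6 ab a3 3e e1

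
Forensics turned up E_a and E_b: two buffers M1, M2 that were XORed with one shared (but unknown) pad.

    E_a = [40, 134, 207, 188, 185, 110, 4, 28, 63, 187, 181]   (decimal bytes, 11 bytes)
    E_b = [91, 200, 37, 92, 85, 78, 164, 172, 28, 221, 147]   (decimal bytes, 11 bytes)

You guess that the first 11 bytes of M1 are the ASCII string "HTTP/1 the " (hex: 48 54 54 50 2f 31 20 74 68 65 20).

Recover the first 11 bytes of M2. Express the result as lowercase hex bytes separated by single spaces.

3b 1a be b0 c3 11 80 c4 4b 03 06

First, E_a ⊕ E_b = (M1 ⊕ K) ⊕ (M2 ⊕ K) = M1 ⊕ M2, so the key drops out. Then M2 = (M1 ⊕ M2) ⊕ M1 over the first 11 bytes.
byte 0: (28 ⊕ 5b) ⊕ 48 = 73 ⊕ 48 = 3b
byte 1: (86 ⊕ c8) ⊕ 54 = 4e ⊕ 54 = 1a
byte 2: (cf ⊕ 25) ⊕ 54 = ea ⊕ 54 = be
byte 3: (bc ⊕ 5c) ⊕ 50 = e0 ⊕ 50 = b0
byte 4: (b9 ⊕ 55) ⊕ 2f = ec ⊕ 2f = c3
byte 5: (6e ⊕ 4e) ⊕ 31 = 20 ⊕ 31 = 11
byte 6: (04 ⊕ a4) ⊕ 20 = a0 ⊕ 20 = 80
byte 7: (1c ⊕ ac) ⊕ 74 = b0 ⊕ 74 = c4
byte 8: (3f ⊕ 1c) ⊕ 68 = 23 ⊕ 68 = 4b
byte 9: (bb ⊕ dd) ⊕ 65 = 66 ⊕ 65 = 03
byte 10: (b5 ⊕ 93) ⊕ 20 = 26 ⊕ 20 = 06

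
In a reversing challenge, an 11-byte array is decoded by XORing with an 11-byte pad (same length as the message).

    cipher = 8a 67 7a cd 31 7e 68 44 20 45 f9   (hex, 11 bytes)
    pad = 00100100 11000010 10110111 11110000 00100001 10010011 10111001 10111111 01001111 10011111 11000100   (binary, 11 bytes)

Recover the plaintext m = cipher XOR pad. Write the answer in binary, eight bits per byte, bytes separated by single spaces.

XOR is its own inverse, so applying the key byte-wise gives the result directly.
byte 0: 8a ⊕ 24 = ae
byte 1: 67 ⊕ c2 = a5
byte 2: 7a ⊕ b7 = cd
byte 3: cd ⊕ f0 = 3d
byte 4: 31 ⊕ 21 = 10
byte 5: 7e ⊕ 93 = ed
byte 6: 68 ⊕ b9 = d1
byte 7: 44 ⊕ bf = fb
byte 8: 20 ⊕ 4f = 6f
byte 9: 45 ⊕ 9f = da
byte 10: f9 ⊕ c4 = 3d

10101110 10100101 11001101 00111101 00010000 11101101 11010001 11111011 01101111 11011010 00111101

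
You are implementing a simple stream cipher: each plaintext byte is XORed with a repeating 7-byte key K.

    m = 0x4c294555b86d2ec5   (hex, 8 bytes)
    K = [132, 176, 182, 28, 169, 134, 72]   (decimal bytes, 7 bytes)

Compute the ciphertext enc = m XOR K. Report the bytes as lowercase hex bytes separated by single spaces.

c8 99 f3 49 11 eb 66 41

The 7-byte key repeats, so the effective keystream is 84 b0 b6 1c a9 86 48 84.
byte 0: 01001100 ^ 10000100 = 11001000
byte 1: 00101001 ^ 10110000 = 10011001
byte 2: 01000101 ^ 10110110 = 11110011
byte 3: 01010101 ^ 00011100 = 01001001
byte 4: 10111000 ^ 10101001 = 00010001
byte 5: 01101101 ^ 10000110 = 11101011
byte 6: 00101110 ^ 01001000 = 01100110
byte 7: 11000101 ^ 10000100 = 01000001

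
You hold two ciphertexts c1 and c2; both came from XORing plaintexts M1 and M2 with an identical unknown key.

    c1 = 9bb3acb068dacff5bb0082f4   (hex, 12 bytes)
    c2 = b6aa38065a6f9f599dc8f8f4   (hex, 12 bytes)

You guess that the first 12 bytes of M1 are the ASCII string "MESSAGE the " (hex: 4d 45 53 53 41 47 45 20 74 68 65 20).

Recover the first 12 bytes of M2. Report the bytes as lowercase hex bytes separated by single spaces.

First, c1 ⊕ c2 = (M1 ⊕ K) ⊕ (M2 ⊕ K) = M1 ⊕ M2, so the key drops out. Then M2 = (M1 ⊕ M2) ⊕ M1 over the first 12 bytes.
byte 0: (9b ⊕ b6) ⊕ 4d = 2d ⊕ 4d = 60
byte 1: (b3 ⊕ aa) ⊕ 45 = 19 ⊕ 45 = 5c
byte 2: (ac ⊕ 38) ⊕ 53 = 94 ⊕ 53 = c7
byte 3: (b0 ⊕ 06) ⊕ 53 = b6 ⊕ 53 = e5
byte 4: (68 ⊕ 5a) ⊕ 41 = 32 ⊕ 41 = 73
byte 5: (da ⊕ 6f) ⊕ 47 = b5 ⊕ 47 = f2
byte 6: (cf ⊕ 9f) ⊕ 45 = 50 ⊕ 45 = 15
byte 7: (f5 ⊕ 59) ⊕ 20 = ac ⊕ 20 = 8c
byte 8: (bb ⊕ 9d) ⊕ 74 = 26 ⊕ 74 = 52
byte 9: (00 ⊕ c8) ⊕ 68 = c8 ⊕ 68 = a0
byte 10: (82 ⊕ f8) ⊕ 65 = 7a ⊕ 65 = 1f
byte 11: (f4 ⊕ f4) ⊕ 20 = 00 ⊕ 20 = 20

60 5c c7 e5 73 f2 15 8c 52 a0 1f 20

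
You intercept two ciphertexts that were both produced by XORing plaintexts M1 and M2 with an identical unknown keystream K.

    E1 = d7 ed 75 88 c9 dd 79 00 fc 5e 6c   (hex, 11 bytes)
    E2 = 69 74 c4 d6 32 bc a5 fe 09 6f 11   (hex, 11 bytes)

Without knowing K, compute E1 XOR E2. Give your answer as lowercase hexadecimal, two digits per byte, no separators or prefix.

be99b15efb61dcfef5317d

E1 ⊕ E2 = (M1 ⊕ K) ⊕ (M2 ⊕ K) = M1 ⊕ M2 — the shared key cancels under XOR.
byte 0: d7 ⊕ 69 = be
byte 1: ed ⊕ 74 = 99
byte 2: 75 ⊕ c4 = b1
byte 3: 88 ⊕ d6 = 5e
byte 4: c9 ⊕ 32 = fb
byte 5: dd ⊕ bc = 61
byte 6: 79 ⊕ a5 = dc
byte 7: 00 ⊕ fe = fe
byte 8: fc ⊕ 09 = f5
byte 9: 5e ⊕ 6f = 31
byte 10: 6c ⊕ 11 = 7d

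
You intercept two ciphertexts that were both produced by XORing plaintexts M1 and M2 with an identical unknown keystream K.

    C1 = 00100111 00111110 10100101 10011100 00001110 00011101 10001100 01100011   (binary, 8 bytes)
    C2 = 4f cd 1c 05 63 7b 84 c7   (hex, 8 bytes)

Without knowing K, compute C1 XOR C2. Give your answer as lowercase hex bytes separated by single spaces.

68 f3 b9 99 6d 66 08 a4

C1 ⊕ C2 = (M1 ⊕ K) ⊕ (M2 ⊕ K) = M1 ⊕ M2 — the shared key cancels under XOR.
27 ^ 4f = 68
3e ^ cd = f3
a5 ^ 1c = b9
9c ^ 05 = 99
0e ^ 63 = 6d
1d ^ 7b = 66
8c ^ 84 = 08
63 ^ c7 = a4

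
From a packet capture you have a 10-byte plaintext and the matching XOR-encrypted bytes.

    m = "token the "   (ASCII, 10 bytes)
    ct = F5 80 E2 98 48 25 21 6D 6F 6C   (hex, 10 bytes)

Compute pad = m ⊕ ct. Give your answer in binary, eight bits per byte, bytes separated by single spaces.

Since ct = m ⊕ pad, XORing both sides with m gives pad = m ⊕ ct.
74 XOR f5 = 81
6f XOR 80 = ef
6b XOR e2 = 89
65 XOR 98 = fd
6e XOR 48 = 26
20 XOR 25 = 05
74 XOR 21 = 55
68 XOR 6d = 05
65 XOR 6f = 0a
20 XOR 6c = 4c

10000001 11101111 10001001 11111101 00100110 00000101 01010101 00000101 00001010 01001100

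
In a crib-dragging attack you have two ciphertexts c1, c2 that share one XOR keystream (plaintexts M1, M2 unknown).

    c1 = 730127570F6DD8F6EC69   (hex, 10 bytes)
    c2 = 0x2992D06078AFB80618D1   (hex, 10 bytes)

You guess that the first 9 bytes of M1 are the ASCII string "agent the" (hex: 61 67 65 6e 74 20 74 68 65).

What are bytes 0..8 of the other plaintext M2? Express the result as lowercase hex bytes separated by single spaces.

3b f4 92 59 03 e2 14 98 91

First, c1 ⊕ c2 = (M1 ⊕ K) ⊕ (M2 ⊕ K) = M1 ⊕ M2, so the key drops out. Then M2 = (M1 ⊕ M2) ⊕ M1 over the first 9 bytes.
byte 0: (73 ^ 29) ^ 61 = 5a ^ 61 = 3b
byte 1: (01 ^ 92) ^ 67 = 93 ^ 67 = f4
byte 2: (27 ^ d0) ^ 65 = f7 ^ 65 = 92
byte 3: (57 ^ 60) ^ 6e = 37 ^ 6e = 59
byte 4: (0f ^ 78) ^ 74 = 77 ^ 74 = 03
byte 5: (6d ^ af) ^ 20 = c2 ^ 20 = e2
byte 6: (d8 ^ b8) ^ 74 = 60 ^ 74 = 14
byte 7: (f6 ^ 06) ^ 68 = f0 ^ 68 = 98
byte 8: (ec ^ 18) ^ 65 = f4 ^ 65 = 91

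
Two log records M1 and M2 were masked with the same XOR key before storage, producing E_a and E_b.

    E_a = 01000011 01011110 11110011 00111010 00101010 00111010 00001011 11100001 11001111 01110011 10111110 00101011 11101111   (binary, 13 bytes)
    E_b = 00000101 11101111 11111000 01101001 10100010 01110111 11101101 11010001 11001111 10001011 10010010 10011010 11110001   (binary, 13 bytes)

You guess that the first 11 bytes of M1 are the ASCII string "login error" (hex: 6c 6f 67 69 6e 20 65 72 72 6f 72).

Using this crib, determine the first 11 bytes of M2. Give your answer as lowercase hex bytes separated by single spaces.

First, E_a ⊕ E_b = (M1 ⊕ K) ⊕ (M2 ⊕ K) = M1 ⊕ M2, so the key drops out. Then M2 = (M1 ⊕ M2) ⊕ M1 over the first 11 bytes.
byte 0: (43 XOR 05) XOR 6c = 46 XOR 6c = 2a
byte 1: (5e XOR ef) XOR 6f = b1 XOR 6f = de
byte 2: (f3 XOR f8) XOR 67 = 0b XOR 67 = 6c
byte 3: (3a XOR 69) XOR 69 = 53 XOR 69 = 3a
byte 4: (2a XOR a2) XOR 6e = 88 XOR 6e = e6
byte 5: (3a XOR 77) XOR 20 = 4d XOR 20 = 6d
byte 6: (0b XOR ed) XOR 65 = e6 XOR 65 = 83
byte 7: (e1 XOR d1) XOR 72 = 30 XOR 72 = 42
byte 8: (cf XOR cf) XOR 72 = 00 XOR 72 = 72
byte 9: (73 XOR 8b) XOR 6f = f8 XOR 6f = 97
byte 10: (be XOR 92) XOR 72 = 2c XOR 72 = 5e

2a de 6c 3a e6 6d 83 42 72 97 5e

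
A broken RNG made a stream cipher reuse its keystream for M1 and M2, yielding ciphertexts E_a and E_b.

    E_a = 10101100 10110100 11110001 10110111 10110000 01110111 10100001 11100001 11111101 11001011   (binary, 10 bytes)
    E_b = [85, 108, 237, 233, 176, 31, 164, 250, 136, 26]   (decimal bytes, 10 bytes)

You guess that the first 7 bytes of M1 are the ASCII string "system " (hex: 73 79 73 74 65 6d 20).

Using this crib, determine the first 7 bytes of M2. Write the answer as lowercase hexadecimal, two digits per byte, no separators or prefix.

8aa16f2a650525

First, E_a ⊕ E_b = (M1 ⊕ K) ⊕ (M2 ⊕ K) = M1 ⊕ M2, so the key drops out. Then M2 = (M1 ⊕ M2) ⊕ M1 over the first 7 bytes.
byte 0: (ac ⊕ 55) ⊕ 73 = f9 ⊕ 73 = 8a
byte 1: (b4 ⊕ 6c) ⊕ 79 = d8 ⊕ 79 = a1
byte 2: (f1 ⊕ ed) ⊕ 73 = 1c ⊕ 73 = 6f
byte 3: (b7 ⊕ e9) ⊕ 74 = 5e ⊕ 74 = 2a
byte 4: (b0 ⊕ b0) ⊕ 65 = 00 ⊕ 65 = 65
byte 5: (77 ⊕ 1f) ⊕ 6d = 68 ⊕ 6d = 05
byte 6: (a1 ⊕ a4) ⊕ 20 = 05 ⊕ 20 = 25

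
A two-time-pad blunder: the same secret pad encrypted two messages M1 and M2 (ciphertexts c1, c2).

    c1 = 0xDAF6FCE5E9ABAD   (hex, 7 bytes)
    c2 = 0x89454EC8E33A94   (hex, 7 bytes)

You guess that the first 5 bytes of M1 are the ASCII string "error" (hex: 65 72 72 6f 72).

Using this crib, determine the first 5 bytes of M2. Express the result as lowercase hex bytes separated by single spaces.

36 c1 c0 42 78

First, c1 ⊕ c2 = (M1 ⊕ K) ⊕ (M2 ⊕ K) = M1 ⊕ M2, so the key drops out. Then M2 = (M1 ⊕ M2) ⊕ M1 over the first 5 bytes.
byte 0: (da XOR 89) XOR 65 = 53 XOR 65 = 36
byte 1: (f6 XOR 45) XOR 72 = b3 XOR 72 = c1
byte 2: (fc XOR 4e) XOR 72 = b2 XOR 72 = c0
byte 3: (e5 XOR c8) XOR 6f = 2d XOR 6f = 42
byte 4: (e9 XOR e3) XOR 72 = 0a XOR 72 = 78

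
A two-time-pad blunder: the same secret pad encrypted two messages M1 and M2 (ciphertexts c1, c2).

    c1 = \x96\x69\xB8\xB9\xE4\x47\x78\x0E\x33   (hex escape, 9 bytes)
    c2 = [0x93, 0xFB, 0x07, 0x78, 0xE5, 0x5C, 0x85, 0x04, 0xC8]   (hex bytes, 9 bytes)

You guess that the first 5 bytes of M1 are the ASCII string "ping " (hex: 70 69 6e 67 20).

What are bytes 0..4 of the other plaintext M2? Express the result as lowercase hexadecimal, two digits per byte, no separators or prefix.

First, c1 ⊕ c2 = (M1 ⊕ K) ⊕ (M2 ⊕ K) = M1 ⊕ M2, so the key drops out. Then M2 = (M1 ⊕ M2) ⊕ M1 over the first 5 bytes.
byte 0: (96 ⊕ 93) ⊕ 70 = 05 ⊕ 70 = 75
byte 1: (69 ⊕ fb) ⊕ 69 = 92 ⊕ 69 = fb
byte 2: (b8 ⊕ 07) ⊕ 6e = bf ⊕ 6e = d1
byte 3: (b9 ⊕ 78) ⊕ 67 = c1 ⊕ 67 = a6
byte 4: (e4 ⊕ e5) ⊕ 20 = 01 ⊕ 20 = 21

75fbd1a621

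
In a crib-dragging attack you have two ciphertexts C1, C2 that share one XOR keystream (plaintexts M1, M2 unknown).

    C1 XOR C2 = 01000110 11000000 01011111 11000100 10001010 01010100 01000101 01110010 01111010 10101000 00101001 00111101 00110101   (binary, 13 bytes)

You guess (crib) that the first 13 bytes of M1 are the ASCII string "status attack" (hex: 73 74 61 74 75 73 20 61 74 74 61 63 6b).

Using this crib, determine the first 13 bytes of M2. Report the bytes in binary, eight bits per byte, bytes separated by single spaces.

00110101 10110100 00111110 10110000 11111111 00100111 01100101 00010011 00001110 11011100 01001000 01011110 01011110

Since C1 ⊕ C2 = M1 ⊕ M2, XORing with the guessed M1 bytes yields the corresponding M2 bytes: M2 = (C1 ⊕ C2) ⊕ M1.
46 ^ 73 = 35
c0 ^ 74 = b4
5f ^ 61 = 3e
c4 ^ 74 = b0
8a ^ 75 = ff
54 ^ 73 = 27
45 ^ 20 = 65
72 ^ 61 = 13
7a ^ 74 = 0e
a8 ^ 74 = dc
29 ^ 61 = 48
3d ^ 63 = 5e
35 ^ 6b = 5e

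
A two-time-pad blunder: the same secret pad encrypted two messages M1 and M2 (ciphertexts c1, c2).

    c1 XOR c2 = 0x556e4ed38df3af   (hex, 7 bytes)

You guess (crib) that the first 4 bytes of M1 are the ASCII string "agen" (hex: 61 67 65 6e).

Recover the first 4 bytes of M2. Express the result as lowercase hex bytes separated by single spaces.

34 09 2b bd

Since c1 ⊕ c2 = M1 ⊕ M2, XORing with the guessed M1 bytes yields the corresponding M2 bytes: M2 = (c1 ⊕ c2) ⊕ M1.
byte 0: 55 xor 61 = 34
byte 1: 6e xor 67 = 09
byte 2: 4e xor 65 = 2b
byte 3: d3 xor 6e = bd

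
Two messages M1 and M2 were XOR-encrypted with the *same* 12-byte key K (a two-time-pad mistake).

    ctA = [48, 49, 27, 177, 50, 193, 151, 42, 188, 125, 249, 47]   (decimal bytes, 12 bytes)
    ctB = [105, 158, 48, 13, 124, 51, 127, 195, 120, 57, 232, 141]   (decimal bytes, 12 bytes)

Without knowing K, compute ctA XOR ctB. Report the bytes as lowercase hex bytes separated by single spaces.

ctA ⊕ ctB = (M1 ⊕ K) ⊕ (M2 ⊕ K) = M1 ⊕ M2 — the shared key cancels under XOR.
byte 0:  48 xor 105 =  89
byte 1:  49 xor 158 = 175
byte 2:  27 xor  48 =  43
byte 3: 177 xor  13 = 188
byte 4:  50 xor 124 =  78
byte 5: 193 xor  51 = 242
byte 6: 151 xor 127 = 232
byte 7:  42 xor 195 = 233
byte 8: 188 xor 120 = 196
byte 9: 125 xor  57 =  68
byte 10: 249 xor 232 =  17
byte 11:  47 xor 141 = 162

59 af 2b bc 4e f2 e8 e9 c4 44 11 a2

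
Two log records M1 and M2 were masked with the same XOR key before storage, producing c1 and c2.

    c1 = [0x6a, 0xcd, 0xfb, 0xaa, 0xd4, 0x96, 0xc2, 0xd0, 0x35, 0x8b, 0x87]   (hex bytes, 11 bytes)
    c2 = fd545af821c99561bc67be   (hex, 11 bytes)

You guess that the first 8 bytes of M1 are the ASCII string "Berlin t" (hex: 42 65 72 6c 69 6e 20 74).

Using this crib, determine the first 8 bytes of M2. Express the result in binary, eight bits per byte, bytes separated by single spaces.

First, c1 ⊕ c2 = (M1 ⊕ K) ⊕ (M2 ⊕ K) = M1 ⊕ M2, so the key drops out. Then M2 = (M1 ⊕ M2) ⊕ M1 over the first 8 bytes.
byte 0: (6a xor fd) xor 42 = 97 xor 42 = d5
byte 1: (cd xor 54) xor 65 = 99 xor 65 = fc
byte 2: (fb xor 5a) xor 72 = a1 xor 72 = d3
byte 3: (aa xor f8) xor 6c = 52 xor 6c = 3e
byte 4: (d4 xor 21) xor 69 = f5 xor 69 = 9c
byte 5: (96 xor c9) xor 6e = 5f xor 6e = 31
byte 6: (c2 xor 95) xor 20 = 57 xor 20 = 77
byte 7: (d0 xor 61) xor 74 = b1 xor 74 = c5

11010101 11111100 11010011 00111110 10011100 00110001 01110111 11000101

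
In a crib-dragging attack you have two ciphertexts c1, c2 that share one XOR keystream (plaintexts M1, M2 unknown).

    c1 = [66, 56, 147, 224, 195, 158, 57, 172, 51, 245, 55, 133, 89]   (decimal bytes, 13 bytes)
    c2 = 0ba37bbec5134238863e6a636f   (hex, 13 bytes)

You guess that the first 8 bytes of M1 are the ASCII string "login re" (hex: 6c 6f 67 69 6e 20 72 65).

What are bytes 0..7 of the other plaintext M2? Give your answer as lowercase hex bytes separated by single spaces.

First, c1 ⊕ c2 = (M1 ⊕ K) ⊕ (M2 ⊕ K) = M1 ⊕ M2, so the key drops out. Then M2 = (M1 ⊕ M2) ⊕ M1 over the first 8 bytes.
byte 0: (42 XOR 0b) XOR 6c = 49 XOR 6c = 25
byte 1: (38 XOR a3) XOR 6f = 9b XOR 6f = f4
byte 2: (93 XOR 7b) XOR 67 = e8 XOR 67 = 8f
byte 3: (e0 XOR be) XOR 69 = 5e XOR 69 = 37
byte 4: (c3 XOR c5) XOR 6e = 06 XOR 6e = 68
byte 5: (9e XOR 13) XOR 20 = 8d XOR 20 = ad
byte 6: (39 XOR 42) XOR 72 = 7b XOR 72 = 09
byte 7: (ac XOR 38) XOR 65 = 94 XOR 65 = f1

25 f4 8f 37 68 ad 09 f1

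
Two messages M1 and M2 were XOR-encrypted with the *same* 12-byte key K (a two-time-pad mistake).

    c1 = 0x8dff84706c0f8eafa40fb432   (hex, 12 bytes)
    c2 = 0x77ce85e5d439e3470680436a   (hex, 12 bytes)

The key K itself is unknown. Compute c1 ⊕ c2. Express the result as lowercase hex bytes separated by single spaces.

c1 ⊕ c2 = (M1 ⊕ K) ⊕ (M2 ⊕ K) = M1 ⊕ M2 — the shared key cancels under XOR.
byte 0: 10001101 XOR 01110111 = 11111010
byte 1: 11111111 XOR 11001110 = 00110001
byte 2: 10000100 XOR 10000101 = 00000001
byte 3: 01110000 XOR 11100101 = 10010101
byte 4: 01101100 XOR 11010100 = 10111000
byte 5: 00001111 XOR 00111001 = 00110110
byte 6: 10001110 XOR 11100011 = 01101101
byte 7: 10101111 XOR 01000111 = 11101000
byte 8: 10100100 XOR 00000110 = 10100010
byte 9: 00001111 XOR 10000000 = 10001111
byte 10: 10110100 XOR 01000011 = 11110111
byte 11: 00110010 XOR 01101010 = 01011000

fa 31 01 95 b8 36 6d e8 a2 8f f7 58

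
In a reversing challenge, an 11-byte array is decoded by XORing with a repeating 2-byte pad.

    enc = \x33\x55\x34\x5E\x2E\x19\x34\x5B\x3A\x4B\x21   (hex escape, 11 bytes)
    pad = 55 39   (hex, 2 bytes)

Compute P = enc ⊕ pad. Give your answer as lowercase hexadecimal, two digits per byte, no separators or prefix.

The 2-byte key repeats, so the effective keystream is 55 39 55 39 55 39 55 39 55 39 55.
byte 0: 00110011 XOR 01010101 = 01100110
byte 1: 01010101 XOR 00111001 = 01101100
byte 2: 00110100 XOR 01010101 = 01100001
byte 3: 01011110 XOR 00111001 = 01100111
byte 4: 00101110 XOR 01010101 = 01111011
byte 5: 00011001 XOR 00111001 = 00100000
byte 6: 00110100 XOR 01010101 = 01100001
byte 7: 01011011 XOR 00111001 = 01100010
byte 8: 00111010 XOR 01010101 = 01101111
byte 9: 01001011 XOR 00111001 = 01110010
byte 10: 00100001 XOR 01010101 = 01110100

666c61677b2061626f7274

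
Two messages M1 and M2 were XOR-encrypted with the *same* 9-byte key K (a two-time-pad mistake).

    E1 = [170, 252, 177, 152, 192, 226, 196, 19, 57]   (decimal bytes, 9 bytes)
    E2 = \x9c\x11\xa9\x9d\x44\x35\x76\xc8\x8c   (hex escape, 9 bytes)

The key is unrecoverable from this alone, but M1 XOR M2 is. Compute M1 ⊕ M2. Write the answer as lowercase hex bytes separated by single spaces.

36 ed 18 05 84 d7 b2 db b5

E1 ⊕ E2 = (M1 ⊕ K) ⊕ (M2 ⊕ K) = M1 ⊕ M2 — the shared key cancels under XOR.
aa xor 9c = 36
fc xor 11 = ed
b1 xor a9 = 18
98 xor 9d = 05
c0 xor 44 = 84
e2 xor 35 = d7
c4 xor 76 = b2
13 xor c8 = db
39 xor 8c = b5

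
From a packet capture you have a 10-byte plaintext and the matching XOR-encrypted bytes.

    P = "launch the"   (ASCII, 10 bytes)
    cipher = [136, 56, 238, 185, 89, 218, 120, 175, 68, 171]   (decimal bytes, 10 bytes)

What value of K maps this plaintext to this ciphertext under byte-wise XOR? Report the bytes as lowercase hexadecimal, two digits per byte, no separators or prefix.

Since cipher = P ⊕ K, XORing both sides with P gives K = P ⊕ cipher.
6c ⊕ 88 = e4
61 ⊕ 38 = 59
75 ⊕ ee = 9b
6e ⊕ b9 = d7
63 ⊕ 59 = 3a
68 ⊕ da = b2
20 ⊕ 78 = 58
74 ⊕ af = db
68 ⊕ 44 = 2c
65 ⊕ ab = ce

e4599bd73ab258db2cce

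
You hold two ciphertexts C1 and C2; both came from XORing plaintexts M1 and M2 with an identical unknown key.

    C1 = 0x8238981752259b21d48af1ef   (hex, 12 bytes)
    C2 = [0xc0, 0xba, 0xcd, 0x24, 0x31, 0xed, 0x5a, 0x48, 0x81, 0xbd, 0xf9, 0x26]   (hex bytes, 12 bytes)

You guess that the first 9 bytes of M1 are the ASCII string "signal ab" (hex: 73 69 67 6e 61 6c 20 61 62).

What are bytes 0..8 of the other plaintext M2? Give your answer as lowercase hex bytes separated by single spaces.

31 eb 32 5d 02 a4 e1 08 37

First, C1 ⊕ C2 = (M1 ⊕ K) ⊕ (M2 ⊕ K) = M1 ⊕ M2, so the key drops out. Then M2 = (M1 ⊕ M2) ⊕ M1 over the first 9 bytes.
byte 0: (82 XOR c0) XOR 73 = 42 XOR 73 = 31
byte 1: (38 XOR ba) XOR 69 = 82 XOR 69 = eb
byte 2: (98 XOR cd) XOR 67 = 55 XOR 67 = 32
byte 3: (17 XOR 24) XOR 6e = 33 XOR 6e = 5d
byte 4: (52 XOR 31) XOR 61 = 63 XOR 61 = 02
byte 5: (25 XOR ed) XOR 6c = c8 XOR 6c = a4
byte 6: (9b XOR 5a) XOR 20 = c1 XOR 20 = e1
byte 7: (21 XOR 48) XOR 61 = 69 XOR 61 = 08
byte 8: (d4 XOR 81) XOR 62 = 55 XOR 62 = 37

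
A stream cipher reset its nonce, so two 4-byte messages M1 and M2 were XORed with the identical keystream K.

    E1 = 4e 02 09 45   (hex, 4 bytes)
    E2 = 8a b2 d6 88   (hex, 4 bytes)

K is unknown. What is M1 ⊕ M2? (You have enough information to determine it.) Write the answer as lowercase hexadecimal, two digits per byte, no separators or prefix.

E1 ⊕ E2 = (M1 ⊕ K) ⊕ (M2 ⊕ K) = M1 ⊕ M2 — the shared key cancels under XOR.
4e XOR 8a = c4
02 XOR b2 = b0
09 XOR d6 = df
45 XOR 88 = cd

c4b0dfcd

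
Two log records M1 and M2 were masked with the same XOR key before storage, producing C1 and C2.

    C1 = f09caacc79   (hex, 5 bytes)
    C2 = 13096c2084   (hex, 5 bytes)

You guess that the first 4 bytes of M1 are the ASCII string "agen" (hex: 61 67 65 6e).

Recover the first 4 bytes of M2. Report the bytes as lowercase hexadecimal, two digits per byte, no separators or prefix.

82f2a382

First, C1 ⊕ C2 = (M1 ⊕ K) ⊕ (M2 ⊕ K) = M1 ⊕ M2, so the key drops out. Then M2 = (M1 ⊕ M2) ⊕ M1 over the first 4 bytes.
byte 0: (f0 XOR 13) XOR 61 = e3 XOR 61 = 82
byte 1: (9c XOR 09) XOR 67 = 95 XOR 67 = f2
byte 2: (aa XOR 6c) XOR 65 = c6 XOR 65 = a3
byte 3: (cc XOR 20) XOR 6e = ec XOR 6e = 82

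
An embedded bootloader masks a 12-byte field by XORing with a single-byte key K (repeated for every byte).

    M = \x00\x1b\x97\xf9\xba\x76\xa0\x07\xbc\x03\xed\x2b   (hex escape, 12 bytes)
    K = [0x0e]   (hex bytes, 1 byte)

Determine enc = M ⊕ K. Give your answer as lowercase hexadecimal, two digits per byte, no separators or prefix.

0e1599f7b478ae09b20de325

The 1-byte key repeats, so the effective keystream is 0e 0e 0e 0e 0e 0e 0e 0e 0e 0e 0e 0e.
byte 0: 00000000 xor 00001110 = 00001110
byte 1: 00011011 xor 00001110 = 00010101
byte 2: 10010111 xor 00001110 = 10011001
byte 3: 11111001 xor 00001110 = 11110111
byte 4: 10111010 xor 00001110 = 10110100
byte 5: 01110110 xor 00001110 = 01111000
byte 6: 10100000 xor 00001110 = 10101110
byte 7: 00000111 xor 00001110 = 00001001
byte 8: 10111100 xor 00001110 = 10110010
byte 9: 00000011 xor 00001110 = 00001101
byte 10: 11101101 xor 00001110 = 11100011
byte 11: 00101011 xor 00001110 = 00100101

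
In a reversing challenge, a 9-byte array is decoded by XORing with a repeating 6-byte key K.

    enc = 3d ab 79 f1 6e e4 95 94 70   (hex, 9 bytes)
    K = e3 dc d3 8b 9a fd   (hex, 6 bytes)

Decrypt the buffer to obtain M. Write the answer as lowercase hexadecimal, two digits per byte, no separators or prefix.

The 6-byte key repeats, so the effective keystream is e3 dc d3 8b 9a fd e3 dc d3.
byte 0: 3d ⊕ e3 = de
byte 1: ab ⊕ dc = 77
byte 2: 79 ⊕ d3 = aa
byte 3: f1 ⊕ 8b = 7a
byte 4: 6e ⊕ 9a = f4
byte 5: e4 ⊕ fd = 19
byte 6: 95 ⊕ e3 = 76
byte 7: 94 ⊕ dc = 48
byte 8: 70 ⊕ d3 = a3

de77aa7af4197648a3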